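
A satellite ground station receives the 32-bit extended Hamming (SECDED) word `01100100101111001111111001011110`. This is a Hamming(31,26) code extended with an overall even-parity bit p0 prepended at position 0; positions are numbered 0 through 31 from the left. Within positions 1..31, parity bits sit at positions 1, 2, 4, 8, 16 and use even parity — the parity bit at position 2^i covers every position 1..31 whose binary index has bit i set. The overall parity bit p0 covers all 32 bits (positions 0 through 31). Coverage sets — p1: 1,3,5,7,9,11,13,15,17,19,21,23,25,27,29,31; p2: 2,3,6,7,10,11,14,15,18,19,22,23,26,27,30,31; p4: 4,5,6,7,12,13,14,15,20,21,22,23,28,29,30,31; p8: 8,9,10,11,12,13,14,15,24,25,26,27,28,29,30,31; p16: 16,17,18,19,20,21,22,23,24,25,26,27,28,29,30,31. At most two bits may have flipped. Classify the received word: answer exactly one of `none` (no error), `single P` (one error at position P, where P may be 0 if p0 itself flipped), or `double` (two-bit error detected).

double

s1: b1⊕b3⊕b5⊕b7⊕b9⊕b11⊕b13⊕b15⊕b17⊕b19⊕b21⊕b23⊕b25⊕b27⊕b29⊕b31 = 1⊕0⊕1⊕0⊕0⊕1⊕1⊕0⊕1⊕1⊕1⊕0⊕1⊕1⊕1⊕0 = 0
s2: b2⊕b3⊕b6⊕b7⊕b10⊕b11⊕b14⊕b15⊕b18⊕b19⊕b22⊕b23⊕b26⊕b27⊕b30⊕b31 = 1⊕0⊕0⊕0⊕1⊕1⊕0⊕0⊕1⊕1⊕1⊕0⊕0⊕1⊕1⊕0 = 0
s4: b4⊕b5⊕b6⊕b7⊕b12⊕b13⊕b14⊕b15⊕b20⊕b21⊕b22⊕b23⊕b28⊕b29⊕b30⊕b31 = 0⊕1⊕0⊕0⊕1⊕1⊕0⊕0⊕1⊕1⊕1⊕0⊕1⊕1⊕1⊕0 = 1
s8: b8⊕b9⊕b10⊕b11⊕b12⊕b13⊕b14⊕b15⊕b24⊕b25⊕b26⊕b27⊕b28⊕b29⊕b30⊕b31 = 1⊕0⊕1⊕1⊕1⊕1⊕0⊕0⊕0⊕1⊕0⊕1⊕1⊕1⊕1⊕0 = 0
s16: b16⊕b17⊕b18⊕b19⊕b20⊕b21⊕b22⊕b23⊕b24⊕b25⊕b26⊕b27⊕b28⊕b29⊕b30⊕b31 = 1⊕1⊕1⊕1⊕1⊕1⊕1⊕0⊕0⊕1⊕0⊕1⊕1⊕1⊕1⊕0 = 0
Syndrome (s16...s1) = 00100 → position 4.
Overall parity (XOR of all 32 bits, including p0): 0⊕1⊕1⊕0⊕0⊕1⊕0⊕0⊕1⊕0⊕1⊕1⊕1⊕1⊕0⊕0⊕1⊕1⊕1⊕1⊕1⊕1⊕1⊕0⊕0⊕1⊕0⊕1⊕1⊕1⊕1⊕0 = 0
Overall=0, syndrome position=4 → double-bit error detected (uncorrectable).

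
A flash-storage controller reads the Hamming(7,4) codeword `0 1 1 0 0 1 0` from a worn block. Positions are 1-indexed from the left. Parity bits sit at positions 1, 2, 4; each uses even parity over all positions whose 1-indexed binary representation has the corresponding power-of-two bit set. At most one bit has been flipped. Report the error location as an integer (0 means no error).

s1: b1⊕b3⊕b5⊕b7 = 0⊕1⊕0⊕0 = 1
s2: b2⊕b3⊕b6⊕b7 = 1⊕1⊕1⊕0 = 1
s4: b4⊕b5⊕b6⊕b7 = 0⊕0⊕1⊕0 = 1
Syndrome (s4...s1) = 111 → position 7.

7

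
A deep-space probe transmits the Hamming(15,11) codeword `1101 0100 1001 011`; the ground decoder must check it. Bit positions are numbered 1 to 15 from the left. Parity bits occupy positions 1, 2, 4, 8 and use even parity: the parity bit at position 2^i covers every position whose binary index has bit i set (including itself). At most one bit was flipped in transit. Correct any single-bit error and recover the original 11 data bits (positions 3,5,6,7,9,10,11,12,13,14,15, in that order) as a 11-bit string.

01101001011

s1: b1⊕b3⊕b5⊕b7⊕b9⊕b11⊕b13⊕b15 = 1⊕0⊕0⊕0⊕1⊕0⊕0⊕1 = 1
s2: b2⊕b3⊕b6⊕b7⊕b10⊕b11⊕b14⊕b15 = 1⊕0⊕1⊕0⊕0⊕0⊕1⊕1 = 0
s4: b4⊕b5⊕b6⊕b7⊕b12⊕b13⊕b14⊕b15 = 1⊕0⊕1⊕0⊕1⊕0⊕1⊕1 = 1
s8: b8⊕b9⊕b10⊕b11⊕b12⊕b13⊕b14⊕b15 = 0⊕1⊕0⊕0⊕1⊕0⊕1⊕1 = 0
Syndrome (s8...s1) = 0101 → position 5.
Flip bit 5: corrected codeword = 110111001001011
Data bits at positions 3,5,6,7,9,10,11,12,13,14,15: 01101001011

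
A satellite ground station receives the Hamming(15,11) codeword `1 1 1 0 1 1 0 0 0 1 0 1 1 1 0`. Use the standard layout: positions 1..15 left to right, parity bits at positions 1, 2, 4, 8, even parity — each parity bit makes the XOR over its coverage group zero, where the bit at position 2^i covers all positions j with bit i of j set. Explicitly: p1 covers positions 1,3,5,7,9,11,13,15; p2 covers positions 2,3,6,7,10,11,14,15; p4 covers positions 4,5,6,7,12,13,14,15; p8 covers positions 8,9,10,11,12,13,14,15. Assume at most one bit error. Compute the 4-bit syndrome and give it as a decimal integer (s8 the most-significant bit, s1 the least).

s1: b1⊕b3⊕b5⊕b7⊕b9⊕b11⊕b13⊕b15 = 1⊕1⊕1⊕0⊕0⊕0⊕1⊕0 = 0
s2: b2⊕b3⊕b6⊕b7⊕b10⊕b11⊕b14⊕b15 = 1⊕1⊕1⊕0⊕1⊕0⊕1⊕0 = 1
s4: b4⊕b5⊕b6⊕b7⊕b12⊕b13⊕b14⊕b15 = 0⊕1⊕1⊕0⊕1⊕1⊕1⊕0 = 1
s8: b8⊕b9⊕b10⊕b11⊕b12⊕b13⊕b14⊕b15 = 0⊕0⊕1⊕0⊕1⊕1⊕1⊕0 = 0
Syndrome (s8...s1) = 0110 → position 6.

6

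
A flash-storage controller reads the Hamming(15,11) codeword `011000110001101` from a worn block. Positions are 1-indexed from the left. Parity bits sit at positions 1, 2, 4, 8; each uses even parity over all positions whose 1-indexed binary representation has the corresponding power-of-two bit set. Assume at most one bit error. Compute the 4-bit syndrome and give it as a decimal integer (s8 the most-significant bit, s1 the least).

0

s1: b1⊕b3⊕b5⊕b7⊕b9⊕b11⊕b13⊕b15 = 0⊕1⊕0⊕1⊕0⊕0⊕1⊕1 = 0
s2: b2⊕b3⊕b6⊕b7⊕b10⊕b11⊕b14⊕b15 = 1⊕1⊕0⊕1⊕0⊕0⊕0⊕1 = 0
s4: b4⊕b5⊕b6⊕b7⊕b12⊕b13⊕b14⊕b15 = 0⊕0⊕0⊕1⊕1⊕1⊕0⊕1 = 0
s8: b8⊕b9⊕b10⊕b11⊕b12⊕b13⊕b14⊕b15 = 1⊕0⊕0⊕0⊕1⊕1⊕0⊕1 = 0
Syndrome (s8...s1) = 0000 → position 0 (no error).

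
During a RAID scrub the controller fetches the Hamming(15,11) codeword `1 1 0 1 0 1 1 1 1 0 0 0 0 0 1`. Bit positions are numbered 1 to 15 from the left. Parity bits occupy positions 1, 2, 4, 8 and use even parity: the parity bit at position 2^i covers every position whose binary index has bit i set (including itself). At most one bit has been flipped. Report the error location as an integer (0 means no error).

8

s1: b1⊕b3⊕b5⊕b7⊕b9⊕b11⊕b13⊕b15 = 1⊕0⊕0⊕1⊕1⊕0⊕0⊕1 = 0
s2: b2⊕b3⊕b6⊕b7⊕b10⊕b11⊕b14⊕b15 = 1⊕0⊕1⊕1⊕0⊕0⊕0⊕1 = 0
s4: b4⊕b5⊕b6⊕b7⊕b12⊕b13⊕b14⊕b15 = 1⊕0⊕1⊕1⊕0⊕0⊕0⊕1 = 0
s8: b8⊕b9⊕b10⊕b11⊕b12⊕b13⊕b14⊕b15 = 1⊕1⊕0⊕0⊕0⊕0⊕0⊕1 = 1
Syndrome (s8...s1) = 1000 → position 8.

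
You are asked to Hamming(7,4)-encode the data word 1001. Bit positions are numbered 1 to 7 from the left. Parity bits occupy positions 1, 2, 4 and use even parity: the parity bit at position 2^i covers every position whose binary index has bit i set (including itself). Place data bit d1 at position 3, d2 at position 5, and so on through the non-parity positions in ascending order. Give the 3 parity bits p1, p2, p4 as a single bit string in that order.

001

Place data bits at non-power-of-two positions: b3=1, b5=0, b6=0, b7=1.
p1 = XOR of data positions {3,5,7} = 1⊕0⊕1 = 0
p2 = XOR of data positions {3,6,7} = 1⊕0⊕1 = 0
p4 = XOR of data positions {5,6,7} = 0⊕0⊕1 = 1
Parity bits p1,p2,p4 = 001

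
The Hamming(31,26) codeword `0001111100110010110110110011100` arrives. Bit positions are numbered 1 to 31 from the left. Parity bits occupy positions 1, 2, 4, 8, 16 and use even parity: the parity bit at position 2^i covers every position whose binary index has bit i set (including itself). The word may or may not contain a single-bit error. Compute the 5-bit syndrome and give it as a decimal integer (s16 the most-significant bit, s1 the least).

23

s1: b1⊕b3⊕b5⊕b7⊕b9⊕b11⊕b13⊕b15⊕b17⊕b19⊕b21⊕b23⊕b25⊕b27⊕b29⊕b31 = 0⊕0⊕1⊕1⊕0⊕1⊕0⊕1⊕1⊕0⊕1⊕1⊕0⊕1⊕1⊕0 = 1
s2: b2⊕b3⊕b6⊕b7⊕b10⊕b11⊕b14⊕b15⊕b18⊕b19⊕b22⊕b23⊕b26⊕b27⊕b30⊕b31 = 0⊕0⊕1⊕1⊕0⊕1⊕0⊕1⊕1⊕0⊕0⊕1⊕0⊕1⊕0⊕0 = 1
s4: b4⊕b5⊕b6⊕b7⊕b12⊕b13⊕b14⊕b15⊕b20⊕b21⊕b22⊕b23⊕b28⊕b29⊕b30⊕b31 = 1⊕1⊕1⊕1⊕1⊕0⊕0⊕1⊕1⊕1⊕0⊕1⊕1⊕1⊕0⊕0 = 1
s8: b8⊕b9⊕b10⊕b11⊕b12⊕b13⊕b14⊕b15⊕b24⊕b25⊕b26⊕b27⊕b28⊕b29⊕b30⊕b31 = 1⊕0⊕0⊕1⊕1⊕0⊕0⊕1⊕1⊕0⊕0⊕1⊕1⊕1⊕0⊕0 = 0
s16: b16⊕b17⊕b18⊕b19⊕b20⊕b21⊕b22⊕b23⊕b24⊕b25⊕b26⊕b27⊕b28⊕b29⊕b30⊕b31 = 0⊕1⊕1⊕0⊕1⊕1⊕0⊕1⊕1⊕0⊕0⊕1⊕1⊕1⊕0⊕0 = 1
Syndrome (s16...s1) = 10111 → position 23.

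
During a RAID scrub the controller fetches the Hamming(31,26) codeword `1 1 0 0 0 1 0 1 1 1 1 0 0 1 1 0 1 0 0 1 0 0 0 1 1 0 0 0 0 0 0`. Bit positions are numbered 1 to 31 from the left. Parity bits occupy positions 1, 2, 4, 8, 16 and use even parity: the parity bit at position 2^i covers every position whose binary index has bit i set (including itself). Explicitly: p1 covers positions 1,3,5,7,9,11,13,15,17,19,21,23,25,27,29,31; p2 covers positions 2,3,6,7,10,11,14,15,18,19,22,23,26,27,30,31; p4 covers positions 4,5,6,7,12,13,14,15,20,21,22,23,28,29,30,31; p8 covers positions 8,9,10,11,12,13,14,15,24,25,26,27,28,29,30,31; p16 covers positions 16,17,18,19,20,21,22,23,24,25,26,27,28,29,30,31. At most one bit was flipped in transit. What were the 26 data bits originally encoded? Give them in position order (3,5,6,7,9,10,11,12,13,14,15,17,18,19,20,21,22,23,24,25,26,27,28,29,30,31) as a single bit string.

s1: b1⊕b3⊕b5⊕b7⊕b9⊕b11⊕b13⊕b15⊕b17⊕b19⊕b21⊕b23⊕b25⊕b27⊕b29⊕b31 = 1⊕0⊕0⊕0⊕1⊕1⊕0⊕1⊕1⊕0⊕0⊕0⊕1⊕0⊕0⊕0 = 0
s2: b2⊕b3⊕b6⊕b7⊕b10⊕b11⊕b14⊕b15⊕b18⊕b19⊕b22⊕b23⊕b26⊕b27⊕b30⊕b31 = 1⊕0⊕1⊕0⊕1⊕1⊕1⊕1⊕0⊕0⊕0⊕0⊕0⊕0⊕0⊕0 = 0
s4: b4⊕b5⊕b6⊕b7⊕b12⊕b13⊕b14⊕b15⊕b20⊕b21⊕b22⊕b23⊕b28⊕b29⊕b30⊕b31 = 0⊕0⊕1⊕0⊕0⊕0⊕1⊕1⊕1⊕0⊕0⊕0⊕0⊕0⊕0⊕0 = 0
s8: b8⊕b9⊕b10⊕b11⊕b12⊕b13⊕b14⊕b15⊕b24⊕b25⊕b26⊕b27⊕b28⊕b29⊕b30⊕b31 = 1⊕1⊕1⊕1⊕0⊕0⊕1⊕1⊕1⊕1⊕0⊕0⊕0⊕0⊕0⊕0 = 0
s16: b16⊕b17⊕b18⊕b19⊕b20⊕b21⊕b22⊕b23⊕b24⊕b25⊕b26⊕b27⊕b28⊕b29⊕b30⊕b31 = 0⊕1⊕0⊕0⊕1⊕0⊕0⊕0⊕1⊕1⊕0⊕0⊕0⊕0⊕0⊕0 = 0
Syndrome (s16...s1) = 00000 → position 0 (no error).
No correction needed.
Data bits at positions 3,5,6,7,9,10,11,12,13,14,15,17,18,19,20,21,22,23,24,25,26,27,28,29,30,31: 00101110011100100011000000

00101110011100100011000000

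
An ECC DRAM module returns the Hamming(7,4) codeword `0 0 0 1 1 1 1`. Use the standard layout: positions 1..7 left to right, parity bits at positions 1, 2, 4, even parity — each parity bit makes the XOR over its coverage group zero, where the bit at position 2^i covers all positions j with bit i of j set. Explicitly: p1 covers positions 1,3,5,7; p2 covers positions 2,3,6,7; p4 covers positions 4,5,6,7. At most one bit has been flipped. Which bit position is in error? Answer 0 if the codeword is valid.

0

s1: b1⊕b3⊕b5⊕b7 = 0⊕0⊕1⊕1 = 0
s2: b2⊕b3⊕b6⊕b7 = 0⊕0⊕1⊕1 = 0
s4: b4⊕b5⊕b6⊕b7 = 1⊕1⊕1⊕1 = 0
Syndrome (s4...s1) = 000 → position 0 (no error).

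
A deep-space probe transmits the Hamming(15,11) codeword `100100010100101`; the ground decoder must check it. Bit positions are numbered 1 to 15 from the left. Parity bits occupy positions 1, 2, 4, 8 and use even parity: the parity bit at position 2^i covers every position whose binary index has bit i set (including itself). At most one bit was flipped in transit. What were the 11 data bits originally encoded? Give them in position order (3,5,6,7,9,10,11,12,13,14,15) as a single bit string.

s1: b1⊕b3⊕b5⊕b7⊕b9⊕b11⊕b13⊕b15 = 1⊕0⊕0⊕0⊕0⊕0⊕1⊕1 = 1
s2: b2⊕b3⊕b6⊕b7⊕b10⊕b11⊕b14⊕b15 = 0⊕0⊕0⊕0⊕1⊕0⊕0⊕1 = 0
s4: b4⊕b5⊕b6⊕b7⊕b12⊕b13⊕b14⊕b15 = 1⊕0⊕0⊕0⊕0⊕1⊕0⊕1 = 1
s8: b8⊕b9⊕b10⊕b11⊕b12⊕b13⊕b14⊕b15 = 1⊕0⊕1⊕0⊕0⊕1⊕0⊕1 = 0
Syndrome (s8...s1) = 0101 → position 5.
Flip bit 5: corrected codeword = 100110010100101
Data bits at positions 3,5,6,7,9,10,11,12,13,14,15: 01000100101

01000100101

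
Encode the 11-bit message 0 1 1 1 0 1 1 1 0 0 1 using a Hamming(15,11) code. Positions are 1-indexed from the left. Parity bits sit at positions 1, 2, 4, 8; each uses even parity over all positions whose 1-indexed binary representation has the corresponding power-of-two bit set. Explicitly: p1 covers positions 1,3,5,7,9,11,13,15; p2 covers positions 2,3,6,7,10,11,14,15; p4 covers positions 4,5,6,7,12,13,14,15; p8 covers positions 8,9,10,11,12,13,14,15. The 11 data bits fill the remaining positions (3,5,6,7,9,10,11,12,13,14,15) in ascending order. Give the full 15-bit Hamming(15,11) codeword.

010111100111001

Place data bits at non-power-of-two positions: b3=0, b5=1, b6=1, b7=1, b9=0, b10=1, b11=1, b12=1, b13=0, b14=0, b15=1.
p1 = XOR of data positions {3,5,7,9,11,13,15} = 0⊕1⊕1⊕0⊕1⊕0⊕1 = 0
p2 = XOR of data positions {3,6,7,10,11,14,15} = 0⊕1⊕1⊕1⊕1⊕0⊕1 = 1
p4 = XOR of data positions {5,6,7,12,13,14,15} = 1⊕1⊕1⊕1⊕0⊕0⊕1 = 1
p8 = XOR of data positions {9,10,11,12,13,14,15} = 0⊕1⊕1⊕1⊕0⊕0⊕1 = 0
Codeword b1..b15 = 010111100111001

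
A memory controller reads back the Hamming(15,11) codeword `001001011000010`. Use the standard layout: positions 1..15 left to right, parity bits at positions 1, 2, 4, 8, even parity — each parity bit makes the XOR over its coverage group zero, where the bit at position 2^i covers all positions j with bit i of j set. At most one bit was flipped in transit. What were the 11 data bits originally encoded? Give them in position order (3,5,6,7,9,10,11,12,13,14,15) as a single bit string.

s1: b1⊕b3⊕b5⊕b7⊕b9⊕b11⊕b13⊕b15 = 0⊕1⊕0⊕0⊕1⊕0⊕0⊕0 = 0
s2: b2⊕b3⊕b6⊕b7⊕b10⊕b11⊕b14⊕b15 = 0⊕1⊕1⊕0⊕0⊕0⊕1⊕0 = 1
s4: b4⊕b5⊕b6⊕b7⊕b12⊕b13⊕b14⊕b15 = 0⊕0⊕1⊕0⊕0⊕0⊕1⊕0 = 0
s8: b8⊕b9⊕b10⊕b11⊕b12⊕b13⊕b14⊕b15 = 1⊕1⊕0⊕0⊕0⊕0⊕1⊕0 = 1
Syndrome (s8...s1) = 1010 → position 10.
Flip bit 10: corrected codeword = 001001011100010
Data bits at positions 3,5,6,7,9,10,11,12,13,14,15: 10101100010

10101100010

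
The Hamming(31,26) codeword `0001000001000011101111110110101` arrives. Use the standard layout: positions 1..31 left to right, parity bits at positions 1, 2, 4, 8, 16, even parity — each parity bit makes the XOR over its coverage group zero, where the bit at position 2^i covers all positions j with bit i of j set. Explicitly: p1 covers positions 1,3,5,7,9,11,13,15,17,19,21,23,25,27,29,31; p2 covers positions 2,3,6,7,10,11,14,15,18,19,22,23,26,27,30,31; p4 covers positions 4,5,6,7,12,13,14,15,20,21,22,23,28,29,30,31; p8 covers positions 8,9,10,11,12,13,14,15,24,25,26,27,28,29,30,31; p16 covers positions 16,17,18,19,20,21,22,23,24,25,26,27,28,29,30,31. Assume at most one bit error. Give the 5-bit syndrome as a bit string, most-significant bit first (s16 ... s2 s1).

01000

s1: b1⊕b3⊕b5⊕b7⊕b9⊕b11⊕b13⊕b15⊕b17⊕b19⊕b21⊕b23⊕b25⊕b27⊕b29⊕b31 = 0⊕0⊕0⊕0⊕0⊕0⊕0⊕1⊕1⊕1⊕1⊕1⊕0⊕1⊕1⊕1 = 0
s2: b2⊕b3⊕b6⊕b7⊕b10⊕b11⊕b14⊕b15⊕b18⊕b19⊕b22⊕b23⊕b26⊕b27⊕b30⊕b31 = 0⊕0⊕0⊕0⊕1⊕0⊕0⊕1⊕0⊕1⊕1⊕1⊕1⊕1⊕0⊕1 = 0
s4: b4⊕b5⊕b6⊕b7⊕b12⊕b13⊕b14⊕b15⊕b20⊕b21⊕b22⊕b23⊕b28⊕b29⊕b30⊕b31 = 1⊕0⊕0⊕0⊕0⊕0⊕0⊕1⊕1⊕1⊕1⊕1⊕0⊕1⊕0⊕1 = 0
s8: b8⊕b9⊕b10⊕b11⊕b12⊕b13⊕b14⊕b15⊕b24⊕b25⊕b26⊕b27⊕b28⊕b29⊕b30⊕b31 = 0⊕0⊕1⊕0⊕0⊕0⊕0⊕1⊕1⊕0⊕1⊕1⊕0⊕1⊕0⊕1 = 1
s16: b16⊕b17⊕b18⊕b19⊕b20⊕b21⊕b22⊕b23⊕b24⊕b25⊕b26⊕b27⊕b28⊕b29⊕b30⊕b31 = 1⊕1⊕0⊕1⊕1⊕1⊕1⊕1⊕1⊕0⊕1⊕1⊕0⊕1⊕0⊕1 = 0
Syndrome (s16...s1) = 01000 → position 8.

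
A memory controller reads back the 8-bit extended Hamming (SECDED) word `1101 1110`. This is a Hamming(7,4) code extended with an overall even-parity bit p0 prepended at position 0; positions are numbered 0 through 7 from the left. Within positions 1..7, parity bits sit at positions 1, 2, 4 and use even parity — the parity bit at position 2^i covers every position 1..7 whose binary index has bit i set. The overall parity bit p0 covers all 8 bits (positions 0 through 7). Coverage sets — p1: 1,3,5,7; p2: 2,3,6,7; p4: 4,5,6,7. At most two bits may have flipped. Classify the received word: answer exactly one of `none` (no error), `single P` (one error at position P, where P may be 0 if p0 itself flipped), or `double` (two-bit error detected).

s1: b1⊕b3⊕b5⊕b7 = 1⊕1⊕1⊕0 = 1
s2: b2⊕b3⊕b6⊕b7 = 0⊕1⊕1⊕0 = 0
s4: b4⊕b5⊕b6⊕b7 = 1⊕1⊕1⊕0 = 1
Syndrome (s4...s1) = 101 → position 5.
Overall parity (XOR of all 8 bits, including p0): 1⊕1⊕0⊕1⊕1⊕1⊕1⊕0 = 0
Overall=0, syndrome position=5 → double-bit error detected (uncorrectable).

double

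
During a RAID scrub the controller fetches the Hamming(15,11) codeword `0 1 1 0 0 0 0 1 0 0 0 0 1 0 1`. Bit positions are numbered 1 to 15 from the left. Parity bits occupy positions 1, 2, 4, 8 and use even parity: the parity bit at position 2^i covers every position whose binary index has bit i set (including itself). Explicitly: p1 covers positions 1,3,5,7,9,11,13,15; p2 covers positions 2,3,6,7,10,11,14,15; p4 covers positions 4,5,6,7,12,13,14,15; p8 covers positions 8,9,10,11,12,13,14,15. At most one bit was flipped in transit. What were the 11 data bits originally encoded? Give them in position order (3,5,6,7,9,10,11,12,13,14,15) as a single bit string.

10000010101

s1: b1⊕b3⊕b5⊕b7⊕b9⊕b11⊕b13⊕b15 = 0⊕1⊕0⊕0⊕0⊕0⊕1⊕1 = 1
s2: b2⊕b3⊕b6⊕b7⊕b10⊕b11⊕b14⊕b15 = 1⊕1⊕0⊕0⊕0⊕0⊕0⊕1 = 1
s4: b4⊕b5⊕b6⊕b7⊕b12⊕b13⊕b14⊕b15 = 0⊕0⊕0⊕0⊕0⊕1⊕0⊕1 = 0
s8: b8⊕b9⊕b10⊕b11⊕b12⊕b13⊕b14⊕b15 = 1⊕0⊕0⊕0⊕0⊕1⊕0⊕1 = 1
Syndrome (s8...s1) = 1011 → position 11.
Flip bit 11: corrected codeword = 011000010010101
Data bits at positions 3,5,6,7,9,10,11,12,13,14,15: 10000010101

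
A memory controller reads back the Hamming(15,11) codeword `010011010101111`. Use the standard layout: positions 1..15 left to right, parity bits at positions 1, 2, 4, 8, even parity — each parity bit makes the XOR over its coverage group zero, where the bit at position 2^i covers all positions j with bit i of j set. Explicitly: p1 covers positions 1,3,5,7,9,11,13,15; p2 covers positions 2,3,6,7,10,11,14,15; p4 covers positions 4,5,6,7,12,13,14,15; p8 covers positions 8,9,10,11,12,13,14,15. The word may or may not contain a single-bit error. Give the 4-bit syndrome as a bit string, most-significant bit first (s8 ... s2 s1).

0011

s1: b1⊕b3⊕b5⊕b7⊕b9⊕b11⊕b13⊕b15 = 0⊕0⊕1⊕0⊕0⊕0⊕1⊕1 = 1
s2: b2⊕b3⊕b6⊕b7⊕b10⊕b11⊕b14⊕b15 = 1⊕0⊕1⊕0⊕1⊕0⊕1⊕1 = 1
s4: b4⊕b5⊕b6⊕b7⊕b12⊕b13⊕b14⊕b15 = 0⊕1⊕1⊕0⊕1⊕1⊕1⊕1 = 0
s8: b8⊕b9⊕b10⊕b11⊕b12⊕b13⊕b14⊕b15 = 1⊕0⊕1⊕0⊕1⊕1⊕1⊕1 = 0
Syndrome (s8...s1) = 0011 → position 3.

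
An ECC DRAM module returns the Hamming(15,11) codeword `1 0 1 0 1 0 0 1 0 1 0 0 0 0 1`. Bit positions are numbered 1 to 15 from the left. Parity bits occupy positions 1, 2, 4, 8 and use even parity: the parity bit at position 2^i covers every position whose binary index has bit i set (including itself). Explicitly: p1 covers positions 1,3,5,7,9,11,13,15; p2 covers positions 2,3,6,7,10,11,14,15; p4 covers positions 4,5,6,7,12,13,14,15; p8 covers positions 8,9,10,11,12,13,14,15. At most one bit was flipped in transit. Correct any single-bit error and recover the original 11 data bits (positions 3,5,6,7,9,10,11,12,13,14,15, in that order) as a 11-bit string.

11000000001

s1: b1⊕b3⊕b5⊕b7⊕b9⊕b11⊕b13⊕b15 = 1⊕1⊕1⊕0⊕0⊕0⊕0⊕1 = 0
s2: b2⊕b3⊕b6⊕b7⊕b10⊕b11⊕b14⊕b15 = 0⊕1⊕0⊕0⊕1⊕0⊕0⊕1 = 1
s4: b4⊕b5⊕b6⊕b7⊕b12⊕b13⊕b14⊕b15 = 0⊕1⊕0⊕0⊕0⊕0⊕0⊕1 = 0
s8: b8⊕b9⊕b10⊕b11⊕b12⊕b13⊕b14⊕b15 = 1⊕0⊕1⊕0⊕0⊕0⊕0⊕1 = 1
Syndrome (s8...s1) = 1010 → position 10.
Flip bit 10: corrected codeword = 101010010000001
Data bits at positions 3,5,6,7,9,10,11,12,13,14,15: 11000000001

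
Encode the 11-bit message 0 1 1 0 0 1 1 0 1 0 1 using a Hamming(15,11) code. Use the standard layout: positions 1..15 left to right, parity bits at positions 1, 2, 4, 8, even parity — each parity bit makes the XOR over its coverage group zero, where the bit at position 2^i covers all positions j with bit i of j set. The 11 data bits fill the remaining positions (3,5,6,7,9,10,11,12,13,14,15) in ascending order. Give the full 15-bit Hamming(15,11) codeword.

Place data bits at non-power-of-two positions: b3=0, b5=1, b6=1, b7=0, b9=0, b10=1, b11=1, b12=0, b13=1, b14=0, b15=1.
p1 = XOR of data positions {3,5,7,9,11,13,15} = 0⊕1⊕0⊕0⊕1⊕1⊕1 = 0
p2 = XOR of data positions {3,6,7,10,11,14,15} = 0⊕1⊕0⊕1⊕1⊕0⊕1 = 0
p4 = XOR of data positions {5,6,7,12,13,14,15} = 1⊕1⊕0⊕0⊕1⊕0⊕1 = 0
p8 = XOR of data positions {9,10,11,12,13,14,15} = 0⊕1⊕1⊕0⊕1⊕0⊕1 = 0
Codeword b1..b15 = 000011000110101

000011000110101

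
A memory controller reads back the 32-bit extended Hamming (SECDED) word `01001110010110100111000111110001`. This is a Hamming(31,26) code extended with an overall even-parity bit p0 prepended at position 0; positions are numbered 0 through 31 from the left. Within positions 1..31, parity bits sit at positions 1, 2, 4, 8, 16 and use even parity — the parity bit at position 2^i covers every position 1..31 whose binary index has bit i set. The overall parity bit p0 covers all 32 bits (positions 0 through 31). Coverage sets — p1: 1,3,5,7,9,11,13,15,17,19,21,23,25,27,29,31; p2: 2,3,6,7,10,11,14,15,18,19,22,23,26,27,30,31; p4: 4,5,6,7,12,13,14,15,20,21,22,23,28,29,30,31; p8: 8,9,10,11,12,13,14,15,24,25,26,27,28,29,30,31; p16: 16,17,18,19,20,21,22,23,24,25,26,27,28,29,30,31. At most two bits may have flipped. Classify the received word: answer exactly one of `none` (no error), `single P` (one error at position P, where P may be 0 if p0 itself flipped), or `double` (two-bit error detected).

single 30

s1: b1⊕b3⊕b5⊕b7⊕b9⊕b11⊕b13⊕b15⊕b17⊕b19⊕b21⊕b23⊕b25⊕b27⊕b29⊕b31 = 1⊕0⊕1⊕0⊕1⊕1⊕0⊕0⊕1⊕1⊕0⊕1⊕1⊕1⊕0⊕1 = 0
s2: b2⊕b3⊕b6⊕b7⊕b10⊕b11⊕b14⊕b15⊕b18⊕b19⊕b22⊕b23⊕b26⊕b27⊕b30⊕b31 = 0⊕0⊕1⊕0⊕0⊕1⊕1⊕0⊕1⊕1⊕0⊕1⊕1⊕1⊕0⊕1 = 1
s4: b4⊕b5⊕b6⊕b7⊕b12⊕b13⊕b14⊕b15⊕b20⊕b21⊕b22⊕b23⊕b28⊕b29⊕b30⊕b31 = 1⊕1⊕1⊕0⊕1⊕0⊕1⊕0⊕0⊕0⊕0⊕1⊕0⊕0⊕0⊕1 = 1
s8: b8⊕b9⊕b10⊕b11⊕b12⊕b13⊕b14⊕b15⊕b24⊕b25⊕b26⊕b27⊕b28⊕b29⊕b30⊕b31 = 0⊕1⊕0⊕1⊕1⊕0⊕1⊕0⊕1⊕1⊕1⊕1⊕0⊕0⊕0⊕1 = 1
s16: b16⊕b17⊕b18⊕b19⊕b20⊕b21⊕b22⊕b23⊕b24⊕b25⊕b26⊕b27⊕b28⊕b29⊕b30⊕b31 = 0⊕1⊕1⊕1⊕0⊕0⊕0⊕1⊕1⊕1⊕1⊕1⊕0⊕0⊕0⊕1 = 1
Syndrome (s16...s1) = 11110 → position 30.
Overall parity (XOR of all 32 bits, including p0): 0⊕1⊕0⊕0⊕1⊕1⊕1⊕0⊕0⊕1⊕0⊕1⊕1⊕0⊕1⊕0⊕0⊕1⊕1⊕1⊕0⊕0⊕0⊕1⊕1⊕1⊕1⊕1⊕0⊕0⊕0⊕1 = 1
Overall=1, syndrome position=30 → single-bit error at position 30.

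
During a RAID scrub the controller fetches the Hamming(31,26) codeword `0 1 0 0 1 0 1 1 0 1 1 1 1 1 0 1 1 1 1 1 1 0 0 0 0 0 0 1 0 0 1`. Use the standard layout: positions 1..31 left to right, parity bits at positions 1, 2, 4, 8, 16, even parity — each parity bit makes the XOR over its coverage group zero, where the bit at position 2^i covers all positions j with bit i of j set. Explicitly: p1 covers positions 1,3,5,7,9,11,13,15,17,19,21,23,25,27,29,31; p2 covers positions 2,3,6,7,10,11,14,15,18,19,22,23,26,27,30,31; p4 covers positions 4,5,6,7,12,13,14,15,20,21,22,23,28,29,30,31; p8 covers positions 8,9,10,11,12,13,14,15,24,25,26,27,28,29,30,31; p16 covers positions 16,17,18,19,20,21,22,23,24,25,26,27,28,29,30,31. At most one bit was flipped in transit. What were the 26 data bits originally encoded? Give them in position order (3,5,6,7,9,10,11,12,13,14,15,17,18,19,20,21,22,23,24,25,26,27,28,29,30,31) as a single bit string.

01010111110111110000001001

s1: b1⊕b3⊕b5⊕b7⊕b9⊕b11⊕b13⊕b15⊕b17⊕b19⊕b21⊕b23⊕b25⊕b27⊕b29⊕b31 = 0⊕0⊕1⊕1⊕0⊕1⊕1⊕0⊕1⊕1⊕1⊕0⊕0⊕0⊕0⊕1 = 0
s2: b2⊕b3⊕b6⊕b7⊕b10⊕b11⊕b14⊕b15⊕b18⊕b19⊕b22⊕b23⊕b26⊕b27⊕b30⊕b31 = 1⊕0⊕0⊕1⊕1⊕1⊕1⊕0⊕1⊕1⊕0⊕0⊕0⊕0⊕0⊕1 = 0
s4: b4⊕b5⊕b6⊕b7⊕b12⊕b13⊕b14⊕b15⊕b20⊕b21⊕b22⊕b23⊕b28⊕b29⊕b30⊕b31 = 0⊕1⊕0⊕1⊕1⊕1⊕1⊕0⊕1⊕1⊕0⊕0⊕1⊕0⊕0⊕1 = 1
s8: b8⊕b9⊕b10⊕b11⊕b12⊕b13⊕b14⊕b15⊕b24⊕b25⊕b26⊕b27⊕b28⊕b29⊕b30⊕b31 = 1⊕0⊕1⊕1⊕1⊕1⊕1⊕0⊕0⊕0⊕0⊕0⊕1⊕0⊕0⊕1 = 0
s16: b16⊕b17⊕b18⊕b19⊕b20⊕b21⊕b22⊕b23⊕b24⊕b25⊕b26⊕b27⊕b28⊕b29⊕b30⊕b31 = 1⊕1⊕1⊕1⊕1⊕1⊕0⊕0⊕0⊕0⊕0⊕0⊕1⊕0⊕0⊕1 = 0
Syndrome (s16...s1) = 00100 → position 4.
Flip bit 4: corrected codeword = 0101101101111101111110000001001
Data bits at positions 3,5,6,7,9,10,11,12,13,14,15,17,18,19,20,21,22,23,24,25,26,27,28,29,30,31: 01010111110111110000001001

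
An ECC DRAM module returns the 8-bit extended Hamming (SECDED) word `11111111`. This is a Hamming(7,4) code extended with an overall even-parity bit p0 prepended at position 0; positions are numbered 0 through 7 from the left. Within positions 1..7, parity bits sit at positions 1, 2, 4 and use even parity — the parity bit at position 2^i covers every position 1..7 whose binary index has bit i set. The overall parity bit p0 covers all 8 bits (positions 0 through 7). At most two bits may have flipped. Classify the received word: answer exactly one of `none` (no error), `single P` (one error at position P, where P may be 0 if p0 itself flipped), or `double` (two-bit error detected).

none

s1: b1⊕b3⊕b5⊕b7 = 1⊕1⊕1⊕1 = 0
s2: b2⊕b3⊕b6⊕b7 = 1⊕1⊕1⊕1 = 0
s4: b4⊕b5⊕b6⊕b7 = 1⊕1⊕1⊕1 = 0
Syndrome (s4...s1) = 000 → position 0 (no error).
Overall parity (XOR of all 8 bits, including p0): 1⊕1⊕1⊕1⊕1⊕1⊕1⊕1 = 0
Overall=0, syndrome position=0 → no error.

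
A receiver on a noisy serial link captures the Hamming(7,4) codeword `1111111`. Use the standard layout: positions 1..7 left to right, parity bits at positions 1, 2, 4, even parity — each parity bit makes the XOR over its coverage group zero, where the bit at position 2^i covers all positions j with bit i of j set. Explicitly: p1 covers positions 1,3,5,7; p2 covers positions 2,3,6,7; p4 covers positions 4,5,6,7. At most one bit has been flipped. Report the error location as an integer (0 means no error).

0

s1: b1⊕b3⊕b5⊕b7 = 1⊕1⊕1⊕1 = 0
s2: b2⊕b3⊕b6⊕b7 = 1⊕1⊕1⊕1 = 0
s4: b4⊕b5⊕b6⊕b7 = 1⊕1⊕1⊕1 = 0
Syndrome (s4...s1) = 000 → position 0 (no error).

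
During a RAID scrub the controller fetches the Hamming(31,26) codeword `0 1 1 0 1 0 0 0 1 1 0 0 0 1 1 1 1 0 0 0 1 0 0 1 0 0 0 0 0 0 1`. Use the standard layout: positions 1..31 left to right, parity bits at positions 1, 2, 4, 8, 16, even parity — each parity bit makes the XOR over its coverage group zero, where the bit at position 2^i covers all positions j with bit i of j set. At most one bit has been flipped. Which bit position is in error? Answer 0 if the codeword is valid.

s1: b1⊕b3⊕b5⊕b7⊕b9⊕b11⊕b13⊕b15⊕b17⊕b19⊕b21⊕b23⊕b25⊕b27⊕b29⊕b31 = 0⊕1⊕1⊕0⊕1⊕0⊕0⊕1⊕1⊕0⊕1⊕0⊕0⊕0⊕0⊕1 = 1
s2: b2⊕b3⊕b6⊕b7⊕b10⊕b11⊕b14⊕b15⊕b18⊕b19⊕b22⊕b23⊕b26⊕b27⊕b30⊕b31 = 1⊕1⊕0⊕0⊕1⊕0⊕1⊕1⊕0⊕0⊕0⊕0⊕0⊕0⊕0⊕1 = 0
s4: b4⊕b5⊕b6⊕b7⊕b12⊕b13⊕b14⊕b15⊕b20⊕b21⊕b22⊕b23⊕b28⊕b29⊕b30⊕b31 = 0⊕1⊕0⊕0⊕0⊕0⊕1⊕1⊕0⊕1⊕0⊕0⊕0⊕0⊕0⊕1 = 1
s8: b8⊕b9⊕b10⊕b11⊕b12⊕b13⊕b14⊕b15⊕b24⊕b25⊕b26⊕b27⊕b28⊕b29⊕b30⊕b31 = 0⊕1⊕1⊕0⊕0⊕0⊕1⊕1⊕1⊕0⊕0⊕0⊕0⊕0⊕0⊕1 = 0
s16: b16⊕b17⊕b18⊕b19⊕b20⊕b21⊕b22⊕b23⊕b24⊕b25⊕b26⊕b27⊕b28⊕b29⊕b30⊕b31 = 1⊕1⊕0⊕0⊕0⊕1⊕0⊕0⊕1⊕0⊕0⊕0⊕0⊕0⊕0⊕1 = 1
Syndrome (s16...s1) = 10101 → position 21.

21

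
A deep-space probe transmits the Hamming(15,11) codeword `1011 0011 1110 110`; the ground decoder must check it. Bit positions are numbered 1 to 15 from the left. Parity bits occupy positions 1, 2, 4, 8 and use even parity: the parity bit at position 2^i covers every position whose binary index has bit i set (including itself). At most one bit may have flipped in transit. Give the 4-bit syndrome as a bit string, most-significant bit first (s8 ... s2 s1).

s1: b1⊕b3⊕b5⊕b7⊕b9⊕b11⊕b13⊕b15 = 1⊕1⊕0⊕1⊕1⊕1⊕1⊕0 = 0
s2: b2⊕b3⊕b6⊕b7⊕b10⊕b11⊕b14⊕b15 = 0⊕1⊕0⊕1⊕1⊕1⊕1⊕0 = 1
s4: b4⊕b5⊕b6⊕b7⊕b12⊕b13⊕b14⊕b15 = 1⊕0⊕0⊕1⊕0⊕1⊕1⊕0 = 0
s8: b8⊕b9⊕b10⊕b11⊕b12⊕b13⊕b14⊕b15 = 1⊕1⊕1⊕1⊕0⊕1⊕1⊕0 = 0
Syndrome (s8...s1) = 0010 → position 2.

0010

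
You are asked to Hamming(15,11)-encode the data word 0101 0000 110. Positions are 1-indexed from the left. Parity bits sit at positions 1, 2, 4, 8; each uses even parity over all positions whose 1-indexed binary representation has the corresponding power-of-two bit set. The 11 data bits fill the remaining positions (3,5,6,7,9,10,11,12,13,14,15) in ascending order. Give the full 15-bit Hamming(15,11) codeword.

100010100000110

Place data bits at non-power-of-two positions: b3=0, b5=1, b6=0, b7=1, b9=0, b10=0, b11=0, b12=0, b13=1, b14=1, b15=0.
p1 = XOR of data positions {3,5,7,9,11,13,15} = 0⊕1⊕1⊕0⊕0⊕1⊕0 = 1
p2 = XOR of data positions {3,6,7,10,11,14,15} = 0⊕0⊕1⊕0⊕0⊕1⊕0 = 0
p4 = XOR of data positions {5,6,7,12,13,14,15} = 1⊕0⊕1⊕0⊕1⊕1⊕0 = 0
p8 = XOR of data positions {9,10,11,12,13,14,15} = 0⊕0⊕0⊕0⊕1⊕1⊕0 = 0
Codeword b1..b15 = 100010100000110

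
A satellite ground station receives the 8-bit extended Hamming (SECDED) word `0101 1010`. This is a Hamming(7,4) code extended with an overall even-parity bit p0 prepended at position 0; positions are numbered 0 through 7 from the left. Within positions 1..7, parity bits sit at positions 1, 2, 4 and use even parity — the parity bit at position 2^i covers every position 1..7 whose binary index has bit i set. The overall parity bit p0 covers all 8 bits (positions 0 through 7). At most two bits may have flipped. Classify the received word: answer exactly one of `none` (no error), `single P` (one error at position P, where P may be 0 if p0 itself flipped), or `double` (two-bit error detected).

none

s1: b1⊕b3⊕b5⊕b7 = 1⊕1⊕0⊕0 = 0
s2: b2⊕b3⊕b6⊕b7 = 0⊕1⊕1⊕0 = 0
s4: b4⊕b5⊕b6⊕b7 = 1⊕0⊕1⊕0 = 0
Syndrome (s4...s1) = 000 → position 0 (no error).
Overall parity (XOR of all 8 bits, including p0): 0⊕1⊕0⊕1⊕1⊕0⊕1⊕0 = 0
Overall=0, syndrome position=0 → no error.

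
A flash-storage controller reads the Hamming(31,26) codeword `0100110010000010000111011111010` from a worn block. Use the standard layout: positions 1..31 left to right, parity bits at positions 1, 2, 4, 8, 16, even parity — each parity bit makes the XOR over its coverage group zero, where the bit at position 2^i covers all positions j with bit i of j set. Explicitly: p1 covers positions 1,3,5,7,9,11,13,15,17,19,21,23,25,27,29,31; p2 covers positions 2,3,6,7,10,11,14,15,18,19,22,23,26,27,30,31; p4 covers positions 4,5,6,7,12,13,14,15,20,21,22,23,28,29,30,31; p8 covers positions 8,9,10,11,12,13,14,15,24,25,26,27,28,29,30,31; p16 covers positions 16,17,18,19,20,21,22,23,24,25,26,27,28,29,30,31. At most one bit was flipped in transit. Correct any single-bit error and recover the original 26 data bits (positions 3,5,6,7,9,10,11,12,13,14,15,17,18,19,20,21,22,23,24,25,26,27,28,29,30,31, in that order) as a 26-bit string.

s1: b1⊕b3⊕b5⊕b7⊕b9⊕b11⊕b13⊕b15⊕b17⊕b19⊕b21⊕b23⊕b25⊕b27⊕b29⊕b31 = 0⊕0⊕1⊕0⊕1⊕0⊕0⊕1⊕0⊕0⊕1⊕0⊕1⊕1⊕0⊕0 = 0
s2: b2⊕b3⊕b6⊕b7⊕b10⊕b11⊕b14⊕b15⊕b18⊕b19⊕b22⊕b23⊕b26⊕b27⊕b30⊕b31 = 1⊕0⊕1⊕0⊕0⊕0⊕0⊕1⊕0⊕0⊕1⊕0⊕1⊕1⊕1⊕0 = 1
s4: b4⊕b5⊕b6⊕b7⊕b12⊕b13⊕b14⊕b15⊕b20⊕b21⊕b22⊕b23⊕b28⊕b29⊕b30⊕b31 = 0⊕1⊕1⊕0⊕0⊕0⊕0⊕1⊕1⊕1⊕1⊕0⊕1⊕0⊕1⊕0 = 0
s8: b8⊕b9⊕b10⊕b11⊕b12⊕b13⊕b14⊕b15⊕b24⊕b25⊕b26⊕b27⊕b28⊕b29⊕b30⊕b31 = 0⊕1⊕0⊕0⊕0⊕0⊕0⊕1⊕1⊕1⊕1⊕1⊕1⊕0⊕1⊕0 = 0
s16: b16⊕b17⊕b18⊕b19⊕b20⊕b21⊕b22⊕b23⊕b24⊕b25⊕b26⊕b27⊕b28⊕b29⊕b30⊕b31 = 0⊕0⊕0⊕0⊕1⊕1⊕1⊕0⊕1⊕1⊕1⊕1⊕1⊕0⊕1⊕0 = 1
Syndrome (s16...s1) = 10010 → position 18.
Flip bit 18: corrected codeword = 0100110010000010010111011111010
Data bits at positions 3,5,6,7,9,10,11,12,13,14,15,17,18,19,20,21,22,23,24,25,26,27,28,29,30,31: 01101000001010111011111010

01101000001010111011111010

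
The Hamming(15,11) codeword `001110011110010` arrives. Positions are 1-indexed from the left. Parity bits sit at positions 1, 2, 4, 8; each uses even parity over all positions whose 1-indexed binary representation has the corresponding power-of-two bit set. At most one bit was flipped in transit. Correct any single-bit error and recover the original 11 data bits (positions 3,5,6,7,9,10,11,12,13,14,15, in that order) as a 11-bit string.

11001111010

s1: b1⊕b3⊕b5⊕b7⊕b9⊕b11⊕b13⊕b15 = 0⊕1⊕1⊕0⊕1⊕1⊕0⊕0 = 0
s2: b2⊕b3⊕b6⊕b7⊕b10⊕b11⊕b14⊕b15 = 0⊕1⊕0⊕0⊕1⊕1⊕1⊕0 = 0
s4: b4⊕b5⊕b6⊕b7⊕b12⊕b13⊕b14⊕b15 = 1⊕1⊕0⊕0⊕0⊕0⊕1⊕0 = 1
s8: b8⊕b9⊕b10⊕b11⊕b12⊕b13⊕b14⊕b15 = 1⊕1⊕1⊕1⊕0⊕0⊕1⊕0 = 1
Syndrome (s8...s1) = 1100 → position 12.
Flip bit 12: corrected codeword = 001110011111010
Data bits at positions 3,5,6,7,9,10,11,12,13,14,15: 11001111010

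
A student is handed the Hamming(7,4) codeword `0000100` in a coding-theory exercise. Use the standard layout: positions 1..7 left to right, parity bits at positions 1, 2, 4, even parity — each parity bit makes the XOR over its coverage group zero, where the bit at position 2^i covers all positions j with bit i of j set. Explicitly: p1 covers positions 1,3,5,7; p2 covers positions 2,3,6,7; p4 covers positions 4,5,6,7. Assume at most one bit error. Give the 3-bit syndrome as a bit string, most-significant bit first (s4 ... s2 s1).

101

s1: b1⊕b3⊕b5⊕b7 = 0⊕0⊕1⊕0 = 1
s2: b2⊕b3⊕b6⊕b7 = 0⊕0⊕0⊕0 = 0
s4: b4⊕b5⊕b6⊕b7 = 0⊕1⊕0⊕0 = 1
Syndrome (s4...s1) = 101 → position 5.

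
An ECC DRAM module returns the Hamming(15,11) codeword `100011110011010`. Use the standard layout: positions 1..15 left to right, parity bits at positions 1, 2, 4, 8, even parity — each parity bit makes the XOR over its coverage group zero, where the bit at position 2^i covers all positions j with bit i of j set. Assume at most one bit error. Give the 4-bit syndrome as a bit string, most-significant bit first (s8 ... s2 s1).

s1: b1⊕b3⊕b5⊕b7⊕b9⊕b11⊕b13⊕b15 = 1⊕0⊕1⊕1⊕0⊕1⊕0⊕0 = 0
s2: b2⊕b3⊕b6⊕b7⊕b10⊕b11⊕b14⊕b15 = 0⊕0⊕1⊕1⊕0⊕1⊕1⊕0 = 0
s4: b4⊕b5⊕b6⊕b7⊕b12⊕b13⊕b14⊕b15 = 0⊕1⊕1⊕1⊕1⊕0⊕1⊕0 = 1
s8: b8⊕b9⊕b10⊕b11⊕b12⊕b13⊕b14⊕b15 = 1⊕0⊕0⊕1⊕1⊕0⊕1⊕0 = 0
Syndrome (s8...s1) = 0100 → position 4.

0100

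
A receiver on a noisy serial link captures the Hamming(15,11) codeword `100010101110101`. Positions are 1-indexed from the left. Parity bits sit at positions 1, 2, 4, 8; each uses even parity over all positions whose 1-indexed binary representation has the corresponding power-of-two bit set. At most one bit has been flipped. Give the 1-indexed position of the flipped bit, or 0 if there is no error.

9

s1: b1⊕b3⊕b5⊕b7⊕b9⊕b11⊕b13⊕b15 = 1⊕0⊕1⊕1⊕1⊕1⊕1⊕1 = 1
s2: b2⊕b3⊕b6⊕b7⊕b10⊕b11⊕b14⊕b15 = 0⊕0⊕0⊕1⊕1⊕1⊕0⊕1 = 0
s4: b4⊕b5⊕b6⊕b7⊕b12⊕b13⊕b14⊕b15 = 0⊕1⊕0⊕1⊕0⊕1⊕0⊕1 = 0
s8: b8⊕b9⊕b10⊕b11⊕b12⊕b13⊕b14⊕b15 = 0⊕1⊕1⊕1⊕0⊕1⊕0⊕1 = 1
Syndrome (s8...s1) = 1001 → position 9.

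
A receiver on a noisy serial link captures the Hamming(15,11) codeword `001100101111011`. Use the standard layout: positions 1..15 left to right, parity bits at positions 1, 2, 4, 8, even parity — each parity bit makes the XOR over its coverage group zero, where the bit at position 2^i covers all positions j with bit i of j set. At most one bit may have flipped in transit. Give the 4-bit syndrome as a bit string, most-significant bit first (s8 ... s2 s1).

s1: b1⊕b3⊕b5⊕b7⊕b9⊕b11⊕b13⊕b15 = 0⊕1⊕0⊕1⊕1⊕1⊕0⊕1 = 1
s2: b2⊕b3⊕b6⊕b7⊕b10⊕b11⊕b14⊕b15 = 0⊕1⊕0⊕1⊕1⊕1⊕1⊕1 = 0
s4: b4⊕b5⊕b6⊕b7⊕b12⊕b13⊕b14⊕b15 = 1⊕0⊕0⊕1⊕1⊕0⊕1⊕1 = 1
s8: b8⊕b9⊕b10⊕b11⊕b12⊕b13⊕b14⊕b15 = 0⊕1⊕1⊕1⊕1⊕0⊕1⊕1 = 0
Syndrome (s8...s1) = 0101 → position 5.

0101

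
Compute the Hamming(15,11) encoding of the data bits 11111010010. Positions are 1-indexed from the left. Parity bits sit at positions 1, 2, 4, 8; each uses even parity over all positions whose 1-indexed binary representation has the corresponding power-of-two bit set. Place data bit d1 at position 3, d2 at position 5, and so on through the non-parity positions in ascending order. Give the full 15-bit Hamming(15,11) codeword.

Place data bits at non-power-of-two positions: b3=1, b5=1, b6=1, b7=1, b9=1, b10=0, b11=1, b12=0, b13=0, b14=1, b15=0.
p1 = XOR of data positions {3,5,7,9,11,13,15} = 1⊕1⊕1⊕1⊕1⊕0⊕0 = 1
p2 = XOR of data positions {3,6,7,10,11,14,15} = 1⊕1⊕1⊕0⊕1⊕1⊕0 = 1
p4 = XOR of data positions {5,6,7,12,13,14,15} = 1⊕1⊕1⊕0⊕0⊕1⊕0 = 0
p8 = XOR of data positions {9,10,11,12,13,14,15} = 1⊕0⊕1⊕0⊕0⊕1⊕0 = 1
Codeword b1..b15 = 111011111010010

111011111010010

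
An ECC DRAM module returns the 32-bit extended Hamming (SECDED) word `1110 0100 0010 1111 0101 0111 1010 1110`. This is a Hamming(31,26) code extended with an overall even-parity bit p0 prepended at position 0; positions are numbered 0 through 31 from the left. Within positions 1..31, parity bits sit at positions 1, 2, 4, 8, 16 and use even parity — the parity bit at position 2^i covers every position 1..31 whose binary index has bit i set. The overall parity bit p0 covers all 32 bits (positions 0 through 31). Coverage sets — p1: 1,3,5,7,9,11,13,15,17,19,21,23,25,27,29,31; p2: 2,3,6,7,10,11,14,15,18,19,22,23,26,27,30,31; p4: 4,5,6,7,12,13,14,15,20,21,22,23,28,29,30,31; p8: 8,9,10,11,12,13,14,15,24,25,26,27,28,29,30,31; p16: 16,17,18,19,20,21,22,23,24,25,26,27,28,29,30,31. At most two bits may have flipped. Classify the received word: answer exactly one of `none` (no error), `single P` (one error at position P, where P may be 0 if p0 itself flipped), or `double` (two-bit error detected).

single 7

s1: b1⊕b3⊕b5⊕b7⊕b9⊕b11⊕b13⊕b15⊕b17⊕b19⊕b21⊕b23⊕b25⊕b27⊕b29⊕b31 = 1⊕0⊕1⊕0⊕0⊕0⊕1⊕1⊕1⊕1⊕1⊕1⊕0⊕0⊕1⊕0 = 1
s2: b2⊕b3⊕b6⊕b7⊕b10⊕b11⊕b14⊕b15⊕b18⊕b19⊕b22⊕b23⊕b26⊕b27⊕b30⊕b31 = 1⊕0⊕0⊕0⊕1⊕0⊕1⊕1⊕0⊕1⊕1⊕1⊕1⊕0⊕1⊕0 = 1
s4: b4⊕b5⊕b6⊕b7⊕b12⊕b13⊕b14⊕b15⊕b20⊕b21⊕b22⊕b23⊕b28⊕b29⊕b30⊕b31 = 0⊕1⊕0⊕0⊕1⊕1⊕1⊕1⊕0⊕1⊕1⊕1⊕1⊕1⊕1⊕0 = 1
s8: b8⊕b9⊕b10⊕b11⊕b12⊕b13⊕b14⊕b15⊕b24⊕b25⊕b26⊕b27⊕b28⊕b29⊕b30⊕b31 = 0⊕0⊕1⊕0⊕1⊕1⊕1⊕1⊕1⊕0⊕1⊕0⊕1⊕1⊕1⊕0 = 0
s16: b16⊕b17⊕b18⊕b19⊕b20⊕b21⊕b22⊕b23⊕b24⊕b25⊕b26⊕b27⊕b28⊕b29⊕b30⊕b31 = 0⊕1⊕0⊕1⊕0⊕1⊕1⊕1⊕1⊕0⊕1⊕0⊕1⊕1⊕1⊕0 = 0
Syndrome (s16...s1) = 00111 → position 7.
Overall parity (XOR of all 32 bits, including p0): 1⊕1⊕1⊕0⊕0⊕1⊕0⊕0⊕0⊕0⊕1⊕0⊕1⊕1⊕1⊕1⊕0⊕1⊕0⊕1⊕0⊕1⊕1⊕1⊕1⊕0⊕1⊕0⊕1⊕1⊕1⊕0 = 1
Overall=1, syndrome position=7 → single-bit error at position 7.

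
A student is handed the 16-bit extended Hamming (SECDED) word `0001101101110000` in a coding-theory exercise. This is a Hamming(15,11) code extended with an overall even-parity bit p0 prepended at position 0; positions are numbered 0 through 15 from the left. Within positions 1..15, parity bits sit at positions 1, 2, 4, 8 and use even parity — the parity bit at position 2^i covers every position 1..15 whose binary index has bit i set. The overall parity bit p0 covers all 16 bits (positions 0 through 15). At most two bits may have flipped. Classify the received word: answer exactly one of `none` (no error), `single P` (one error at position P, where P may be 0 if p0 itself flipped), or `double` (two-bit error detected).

s1: b1⊕b3⊕b5⊕b7⊕b9⊕b11⊕b13⊕b15 = 0⊕1⊕0⊕1⊕1⊕1⊕0⊕0 = 0
s2: b2⊕b3⊕b6⊕b7⊕b10⊕b11⊕b14⊕b15 = 0⊕1⊕1⊕1⊕1⊕1⊕0⊕0 = 1
s4: b4⊕b5⊕b6⊕b7⊕b12⊕b13⊕b14⊕b15 = 1⊕0⊕1⊕1⊕0⊕0⊕0⊕0 = 1
s8: b8⊕b9⊕b10⊕b11⊕b12⊕b13⊕b14⊕b15 = 0⊕1⊕1⊕1⊕0⊕0⊕0⊕0 = 1
Syndrome (s8...s1) = 1110 → position 14.
Overall parity (XOR of all 16 bits, including p0): 0⊕0⊕0⊕1⊕1⊕0⊕1⊕1⊕0⊕1⊕1⊕1⊕0⊕0⊕0⊕0 = 1
Overall=1, syndrome position=14 → single-bit error at position 14.

single 14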